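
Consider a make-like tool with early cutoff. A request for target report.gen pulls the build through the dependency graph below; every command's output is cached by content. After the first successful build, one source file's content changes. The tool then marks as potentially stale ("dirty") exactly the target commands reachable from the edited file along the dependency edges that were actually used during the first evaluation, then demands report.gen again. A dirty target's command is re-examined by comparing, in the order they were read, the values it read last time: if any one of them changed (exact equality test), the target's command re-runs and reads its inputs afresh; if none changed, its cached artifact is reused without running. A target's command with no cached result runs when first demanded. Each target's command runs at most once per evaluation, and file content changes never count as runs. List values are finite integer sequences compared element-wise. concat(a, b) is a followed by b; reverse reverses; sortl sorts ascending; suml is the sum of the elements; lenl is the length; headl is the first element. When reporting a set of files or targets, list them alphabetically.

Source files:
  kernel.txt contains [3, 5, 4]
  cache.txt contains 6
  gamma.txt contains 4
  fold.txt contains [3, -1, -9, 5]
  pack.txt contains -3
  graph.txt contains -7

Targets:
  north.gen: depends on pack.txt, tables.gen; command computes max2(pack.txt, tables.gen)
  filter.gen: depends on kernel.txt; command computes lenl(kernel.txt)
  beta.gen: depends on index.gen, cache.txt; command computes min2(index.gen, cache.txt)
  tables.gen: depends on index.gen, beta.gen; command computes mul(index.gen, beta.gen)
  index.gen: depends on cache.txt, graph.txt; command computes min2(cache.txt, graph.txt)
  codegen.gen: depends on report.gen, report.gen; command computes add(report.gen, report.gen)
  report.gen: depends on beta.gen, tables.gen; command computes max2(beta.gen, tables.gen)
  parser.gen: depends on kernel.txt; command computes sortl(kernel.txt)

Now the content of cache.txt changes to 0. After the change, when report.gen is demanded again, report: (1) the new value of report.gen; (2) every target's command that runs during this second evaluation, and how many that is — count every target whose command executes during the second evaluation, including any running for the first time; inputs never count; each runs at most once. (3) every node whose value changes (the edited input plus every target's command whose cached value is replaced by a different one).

First demand of the output computes:
  index.gen = min2(6, -7) = -7
  beta.gen = min2(-7, 6) = -7
  tables.gen = mul(-7, -7) = 49
  report.gen = max2(-7, 49) = 49

After the edit, cleaning proceeds:
  index.gen: a read changed (cache.txt 6->0) — executes, giving -7 — identical to its old value.
  beta.gen: a read changed (cache.txt 6->0) — executes, giving -7 — identical to its old value.
  tables.gen: dirty, but its reads are unchanged (index.gen unchanged, beta.gen unchanged); cached 49 stands.
  report.gen: dirty, but its reads are unchanged (beta.gen unchanged, tables.gen unchanged); cached 49 stands.

Note where the cutoff bites: tables.gen is checked, finds nothing changed, and keeps its cache.

Demanding report.gen again yields 49.
2 target commands run: beta.gen, index.gen.
The nodes whose values change: cache.txt.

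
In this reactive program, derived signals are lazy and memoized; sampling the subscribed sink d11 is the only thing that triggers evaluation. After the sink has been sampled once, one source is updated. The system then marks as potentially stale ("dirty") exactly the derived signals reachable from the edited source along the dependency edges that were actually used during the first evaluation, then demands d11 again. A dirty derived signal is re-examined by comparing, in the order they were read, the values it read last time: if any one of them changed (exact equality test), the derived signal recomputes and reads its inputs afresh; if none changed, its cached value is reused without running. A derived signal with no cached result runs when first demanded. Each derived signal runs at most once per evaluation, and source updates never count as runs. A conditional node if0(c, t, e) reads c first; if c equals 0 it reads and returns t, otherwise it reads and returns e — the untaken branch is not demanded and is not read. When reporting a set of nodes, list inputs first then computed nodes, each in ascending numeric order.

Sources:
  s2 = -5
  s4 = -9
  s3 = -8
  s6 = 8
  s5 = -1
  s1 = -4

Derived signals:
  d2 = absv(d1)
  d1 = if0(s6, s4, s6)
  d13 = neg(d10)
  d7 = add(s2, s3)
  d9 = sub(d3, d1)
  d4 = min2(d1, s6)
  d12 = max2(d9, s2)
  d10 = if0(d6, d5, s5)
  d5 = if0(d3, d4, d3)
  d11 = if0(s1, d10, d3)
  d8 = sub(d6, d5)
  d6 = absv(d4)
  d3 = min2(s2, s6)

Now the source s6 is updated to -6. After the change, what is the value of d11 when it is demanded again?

First demand of the output computes:
  d3 = min2(-5, 8) = -5
  d11 = if0(s1=-4 -> else branch d3) = -5

After the edit, cleaning proceeds:
  d3: a read changed (s6 8->-6) — executes, giving -6.
  d11: a read changed (d3 -5->-6) — executes, giving -6.

Demanding d11 again yields -6.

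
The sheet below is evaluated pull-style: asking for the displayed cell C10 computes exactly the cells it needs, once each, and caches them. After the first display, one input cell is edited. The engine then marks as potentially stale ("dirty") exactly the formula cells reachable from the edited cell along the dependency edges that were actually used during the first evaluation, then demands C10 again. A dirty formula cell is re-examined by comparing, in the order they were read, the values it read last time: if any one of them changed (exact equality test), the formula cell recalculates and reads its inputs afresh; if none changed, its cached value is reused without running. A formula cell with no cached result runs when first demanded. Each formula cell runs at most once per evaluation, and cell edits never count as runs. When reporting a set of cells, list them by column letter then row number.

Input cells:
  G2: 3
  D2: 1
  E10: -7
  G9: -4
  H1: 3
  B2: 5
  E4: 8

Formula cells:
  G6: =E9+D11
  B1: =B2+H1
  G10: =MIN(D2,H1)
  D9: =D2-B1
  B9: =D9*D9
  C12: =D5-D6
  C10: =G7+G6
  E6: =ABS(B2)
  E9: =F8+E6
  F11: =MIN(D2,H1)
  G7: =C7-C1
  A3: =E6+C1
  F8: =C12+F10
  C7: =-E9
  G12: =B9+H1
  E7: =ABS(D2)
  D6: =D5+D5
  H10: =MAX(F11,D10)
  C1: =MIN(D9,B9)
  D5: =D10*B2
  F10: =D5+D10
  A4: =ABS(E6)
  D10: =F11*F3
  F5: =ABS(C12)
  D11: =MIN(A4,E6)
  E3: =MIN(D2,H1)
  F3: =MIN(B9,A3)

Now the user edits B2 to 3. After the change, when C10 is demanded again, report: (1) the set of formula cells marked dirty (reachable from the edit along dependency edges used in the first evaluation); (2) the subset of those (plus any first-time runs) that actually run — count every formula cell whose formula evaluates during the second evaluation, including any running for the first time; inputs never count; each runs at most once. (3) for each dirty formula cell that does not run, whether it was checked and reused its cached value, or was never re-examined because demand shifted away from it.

The edit dirties: A3, A4, B1, B9, C1, C7, C10, C12, D5, D6, D9, D10, D11, E6, E9, F3, F8, F10, G6, G7.
19 formula cells run: A3, A4, B1, B9, C1, C7, C10, C12, D5, D6, D9, D11, E6, E9, F3, F8, F10, G6, G7.
Cache hits after checking: D10.
Note where the cutoff bites: D10 is checked, finds nothing changed, and keeps its cache.

First demand of the output computes:
  B1 = 5 + 3 = 8
  D9 = 1 - 8 = -7
  B9 = -7 * -7 = 49
  C1 = MIN(-7, 49) = -7
  E6 = ABS(5) = 5
  A3 = 5 + -7 = -2
  A4 = ABS(5) = 5
  D11 = MIN(5, 5) = 5
  F3 = MIN(49, -2) = -2
  F11 = MIN(1, 3) = 1
  D10 = 1 * -2 = -2
  D5 = -2 * 5 = -10
  D6 = -10 + -10 = -20
  C12 = -10 - -20 = 10
  F10 = -10 + -2 = -12
  F8 = 10 + -12 = -2
  E9 = -2 + 5 = 3
  C7 = -(3) = -3
  G6 = 3 + 5 = 8
  G7 = -3 - -7 = 4
  C10 = 4 + 8 = 12

After the edit, cleaning proceeds:
  B1: a read changed (B2 5->3) — executes, giving 6.
  D9: a read changed (B1 8->6) — executes, giving -5.
  B9: a read changed (D9 -7->-5; D9 -7->-5) — executes, giving 25.
  C1: a read changed (D9 -7->-5; B9 49->25) — executes, giving -5.
  E6: a read changed (B2 5->3) — executes, giving 3.
  A3: a read changed (E6 5->3; C1 -7->-5) — executes, giving -2 — identical to its old value.
  A4: a read changed (E6 5->3) — executes, giving 3.
  D11: a read changed (A4 5->3; E6 5->3) — executes, giving 3.
  F3: a read changed (B9 49->25) — executes, giving -2 — identical to its old value.
  D10: dirty, but its reads are unchanged (F11 unchanged, F3 unchanged); cached -2 stands.
  D5: a read changed (B2 5->3) — executes, giving -6.
  D6: a read changed (D5 -10->-6; D5 -10->-6) — executes, giving -12.
  C12: a read changed (D5 -10->-6; D6 -20->-12) — executes, giving 6.
  F10: a read changed (D5 -10->-6) — executes, giving -8.
  F8: a read changed (C12 10->6; F10 -12->-8) — executes, giving -2 — identical to its old value.
  E9: a read changed (E6 5->3) — executes, giving 1.
  C7: a read changed (E9 3->1) — executes, giving -1.
  G6: a read changed (E9 3->1; D11 5->3) — executes, giving 4.
  G7: a read changed (C7 -3->-1; C1 -7->-5) — executes, giving 4 — identical to its old value.
  C10: a read changed (G6 8->4) — executes, giving 8.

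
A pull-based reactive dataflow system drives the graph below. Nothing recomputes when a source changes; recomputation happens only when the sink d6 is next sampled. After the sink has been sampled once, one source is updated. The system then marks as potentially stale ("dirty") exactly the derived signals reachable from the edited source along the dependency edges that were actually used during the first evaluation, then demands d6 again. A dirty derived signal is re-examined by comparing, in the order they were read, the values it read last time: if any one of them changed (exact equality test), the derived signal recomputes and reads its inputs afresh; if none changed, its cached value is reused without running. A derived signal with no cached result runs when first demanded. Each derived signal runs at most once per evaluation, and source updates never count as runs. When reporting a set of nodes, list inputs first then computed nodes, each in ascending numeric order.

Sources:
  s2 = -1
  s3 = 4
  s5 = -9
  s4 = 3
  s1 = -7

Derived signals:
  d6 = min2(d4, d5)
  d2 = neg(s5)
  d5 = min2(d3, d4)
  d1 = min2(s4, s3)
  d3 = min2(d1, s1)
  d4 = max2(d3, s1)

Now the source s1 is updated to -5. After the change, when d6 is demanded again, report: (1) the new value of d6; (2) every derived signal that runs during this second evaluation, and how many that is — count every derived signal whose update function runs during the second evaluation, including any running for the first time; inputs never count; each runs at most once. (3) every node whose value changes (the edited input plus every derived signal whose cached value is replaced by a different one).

New value of d6: -5.
Derived signals that run: d3, d4, d5, d6 — 4 in total.
Values that change: s1, d3, d4, d5, d6.

First evaluation (everything demanded from the output):
  d1 = min2(3, 4) = 3
  d3 = min2(3, -7) = -7
  d4 = max2(-7, -7) = -7
  d5 = min2(-7, -7) = -7
  d6 = min2(-7, -7) = -7

Propagation after the edit:
  d3: runs — s1 -7->-5; result -5.
  d4: runs — d3 -7->-5; s1 -7->-5; result -5.
  d5: runs — d3 -7->-5; d4 -7->-5; result -5.
  d6: runs — d4 -7->-5; d5 -7->-5; result -5.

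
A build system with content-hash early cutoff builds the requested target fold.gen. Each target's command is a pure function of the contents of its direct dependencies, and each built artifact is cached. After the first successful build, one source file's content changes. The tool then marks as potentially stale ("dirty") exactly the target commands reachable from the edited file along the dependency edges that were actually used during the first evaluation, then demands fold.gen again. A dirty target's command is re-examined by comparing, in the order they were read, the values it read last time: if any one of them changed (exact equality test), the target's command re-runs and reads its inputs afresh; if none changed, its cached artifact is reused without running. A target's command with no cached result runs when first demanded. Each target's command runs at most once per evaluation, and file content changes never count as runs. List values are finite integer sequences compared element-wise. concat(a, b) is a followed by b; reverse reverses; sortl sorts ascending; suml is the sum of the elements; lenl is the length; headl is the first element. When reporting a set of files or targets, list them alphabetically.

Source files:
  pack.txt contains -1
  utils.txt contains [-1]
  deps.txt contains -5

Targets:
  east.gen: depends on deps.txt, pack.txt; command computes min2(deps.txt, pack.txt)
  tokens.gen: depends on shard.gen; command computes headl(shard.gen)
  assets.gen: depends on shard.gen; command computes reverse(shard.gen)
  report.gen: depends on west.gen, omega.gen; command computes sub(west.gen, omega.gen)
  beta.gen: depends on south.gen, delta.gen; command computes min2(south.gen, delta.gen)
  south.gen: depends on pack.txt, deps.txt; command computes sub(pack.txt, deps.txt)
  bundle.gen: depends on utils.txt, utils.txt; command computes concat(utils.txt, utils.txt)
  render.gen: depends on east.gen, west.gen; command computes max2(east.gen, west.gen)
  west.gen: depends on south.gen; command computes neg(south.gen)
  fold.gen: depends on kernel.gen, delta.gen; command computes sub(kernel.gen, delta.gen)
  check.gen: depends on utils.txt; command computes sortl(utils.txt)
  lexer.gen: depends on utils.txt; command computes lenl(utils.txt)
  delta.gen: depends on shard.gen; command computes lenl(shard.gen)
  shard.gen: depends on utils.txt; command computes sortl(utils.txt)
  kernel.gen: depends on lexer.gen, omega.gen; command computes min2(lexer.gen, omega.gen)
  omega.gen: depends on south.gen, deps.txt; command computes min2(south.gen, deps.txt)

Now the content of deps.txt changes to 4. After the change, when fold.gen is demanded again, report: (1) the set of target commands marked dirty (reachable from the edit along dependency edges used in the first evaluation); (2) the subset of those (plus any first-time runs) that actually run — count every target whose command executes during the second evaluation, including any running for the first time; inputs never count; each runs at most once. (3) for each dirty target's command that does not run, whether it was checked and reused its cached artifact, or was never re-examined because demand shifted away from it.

First evaluation (everything demanded from the output):
  lexer.gen = lenl([-1]) = 1
  shard.gen = sortl([-1]) = [-1]
  delta.gen = lenl([-1]) = 1
  south.gen = sub(-1, -5) = 4
  omega.gen = min2(4, -5) = -5
  kernel.gen = min2(1, -5) = -5
  fold.gen = sub(-5, 1) = -6

Propagation after the edit:
  south.gen: runs — deps.txt -5->4; result -5.
  omega.gen: runs — south.gen 4->-5; deps.txt -5->4; result -5 (same value as before).
  kernel.gen: checked — values it read are unchanged (lexer.gen unchanged, omega.gen unchanged); reused cached -5 without running.
  fold.gen: checked — values it read are unchanged (kernel.gen unchanged, delta.gen unchanged); reused cached -6 without running.

Key observation: the change is absorbed at omega.gen — it re-runs but produces the same value, and the output's value is unchanged.

Marked dirty: fold.gen, kernel.gen, omega.gen, south.gen.
Target commands that run: omega.gen, south.gen — 2 in total.
Checked but reused from cache: fold.gen, kernel.gen.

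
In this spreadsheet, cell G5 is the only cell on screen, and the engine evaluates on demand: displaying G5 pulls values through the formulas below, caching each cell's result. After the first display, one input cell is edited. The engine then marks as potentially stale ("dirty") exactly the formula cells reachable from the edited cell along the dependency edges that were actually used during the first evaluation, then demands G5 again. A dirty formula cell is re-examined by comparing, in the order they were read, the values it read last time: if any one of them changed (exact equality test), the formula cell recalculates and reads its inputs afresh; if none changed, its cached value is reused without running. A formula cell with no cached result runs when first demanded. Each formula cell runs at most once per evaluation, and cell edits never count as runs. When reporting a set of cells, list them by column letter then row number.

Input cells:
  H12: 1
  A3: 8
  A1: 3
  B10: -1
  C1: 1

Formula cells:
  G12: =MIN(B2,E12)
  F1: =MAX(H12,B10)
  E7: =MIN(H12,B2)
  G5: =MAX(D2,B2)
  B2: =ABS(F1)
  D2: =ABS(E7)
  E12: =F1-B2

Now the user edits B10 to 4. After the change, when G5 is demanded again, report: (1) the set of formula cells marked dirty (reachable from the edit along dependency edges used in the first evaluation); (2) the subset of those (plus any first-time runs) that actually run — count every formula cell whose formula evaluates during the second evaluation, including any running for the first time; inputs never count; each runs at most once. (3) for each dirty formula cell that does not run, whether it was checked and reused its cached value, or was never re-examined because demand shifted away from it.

Initial pass — values computed on the first demand:
  F1 = MAX(1, -1) = 1
  B2 = ABS(1) = 1
  E7 = MIN(1, 1) = 1
  D2 = ABS(1) = 1
  G5 = MAX(1, 1) = 1

Second demand — change propagation:
  F1: re-runs because B10 -1->4; new result 4.
  B2: re-runs because F1 1->4; new result 4.
  E7: re-runs because B2 1->4; new result 1 (unchanged).
  D2: re-examined; everything it read last time is the same (E7 unchanged) — cache 1 kept, no run.
  G5: re-runs because B2 1->4; new result 4.

The important point: at D2 every value read last time is unchanged, so the dirty flag clears without a run.

Dirty set: B2, D2, E7, F1, G5.
Run set: B2, E7, F1, G5 (4 run).
Re-examined without running (cache reused): D2.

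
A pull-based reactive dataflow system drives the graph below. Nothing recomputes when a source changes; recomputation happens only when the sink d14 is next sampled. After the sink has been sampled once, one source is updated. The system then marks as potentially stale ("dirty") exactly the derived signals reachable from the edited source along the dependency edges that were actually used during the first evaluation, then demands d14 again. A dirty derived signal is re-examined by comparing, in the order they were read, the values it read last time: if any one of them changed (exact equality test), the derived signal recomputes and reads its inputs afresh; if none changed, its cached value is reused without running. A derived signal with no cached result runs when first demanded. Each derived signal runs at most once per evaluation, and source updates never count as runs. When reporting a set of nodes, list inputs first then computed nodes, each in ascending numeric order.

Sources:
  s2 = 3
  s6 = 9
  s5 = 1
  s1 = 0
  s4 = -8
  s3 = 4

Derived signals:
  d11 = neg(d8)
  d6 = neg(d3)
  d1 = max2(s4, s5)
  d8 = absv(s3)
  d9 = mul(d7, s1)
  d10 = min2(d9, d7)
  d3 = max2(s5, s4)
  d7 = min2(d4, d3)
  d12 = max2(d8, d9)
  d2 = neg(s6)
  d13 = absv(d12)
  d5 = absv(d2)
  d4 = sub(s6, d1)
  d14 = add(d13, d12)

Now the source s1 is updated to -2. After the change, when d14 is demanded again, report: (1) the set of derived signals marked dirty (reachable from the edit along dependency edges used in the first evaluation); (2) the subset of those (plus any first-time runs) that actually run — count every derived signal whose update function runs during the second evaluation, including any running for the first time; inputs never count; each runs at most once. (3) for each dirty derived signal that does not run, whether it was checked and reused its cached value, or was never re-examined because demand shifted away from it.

Marked dirty: d9, d12, d13, d14.
Derived signals that run: d9, d12 — 2 in total.
Checked but reused from cache: d13, d14.
Key observation: the change is absorbed at d12 — it re-runs but produces the same value, and the output's value is unchanged.

First evaluation (everything demanded from the output):
  d1 = max2(-8, 1) = 1
  d3 = max2(1, -8) = 1
  d4 = sub(9, 1) = 8
  d7 = min2(8, 1) = 1
  d8 = absv(4) = 4
  d9 = mul(1, 0) = 0
  d12 = max2(4, 0) = 4
  d13 = absv(4) = 4
  d14 = add(4, 4) = 8

Propagation after the edit:
  d9: runs — s1 0->-2; result -2.
  d12: runs — d9 0->-2; result 4 (same value as before).
  d13: checked — values it read are unchanged (d12 unchanged); reused cached 4 without running.
  d14: checked — values it read are unchanged (d13 unchanged, d12 unchanged); reused cached 8 without running.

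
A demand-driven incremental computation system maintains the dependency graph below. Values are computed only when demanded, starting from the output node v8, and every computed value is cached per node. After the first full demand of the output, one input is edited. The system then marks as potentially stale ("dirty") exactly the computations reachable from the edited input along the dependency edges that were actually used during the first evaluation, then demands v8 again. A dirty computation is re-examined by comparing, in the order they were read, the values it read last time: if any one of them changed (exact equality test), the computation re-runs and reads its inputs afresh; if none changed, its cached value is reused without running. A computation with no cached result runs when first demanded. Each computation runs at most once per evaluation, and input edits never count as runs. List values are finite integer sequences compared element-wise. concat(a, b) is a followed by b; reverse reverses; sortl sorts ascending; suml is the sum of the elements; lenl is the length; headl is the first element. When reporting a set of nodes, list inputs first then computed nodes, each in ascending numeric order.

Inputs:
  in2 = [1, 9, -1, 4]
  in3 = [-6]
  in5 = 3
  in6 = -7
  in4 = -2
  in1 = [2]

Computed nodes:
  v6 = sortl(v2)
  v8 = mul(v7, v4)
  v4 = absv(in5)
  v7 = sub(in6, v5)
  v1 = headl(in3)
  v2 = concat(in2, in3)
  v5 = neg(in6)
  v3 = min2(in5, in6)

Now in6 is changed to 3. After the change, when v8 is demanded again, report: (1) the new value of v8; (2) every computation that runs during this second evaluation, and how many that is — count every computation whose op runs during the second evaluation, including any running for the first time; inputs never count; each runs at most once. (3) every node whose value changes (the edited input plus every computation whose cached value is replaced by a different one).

First evaluation (everything demanded from the output):
  v4 = absv(3) = 3
  v5 = neg(-7) = 7
  v7 = sub(-7, 7) = -14
  v8 = mul(-14, 3) = -42

Propagation after the edit:
  v5: runs — in6 -7->3; result -3.
  v7: runs — in6 -7->3; v5 7->-3; result 6.
  v8: runs — v7 -14->6; result 18.

New value of v8: 18.
Computations that run: v5, v7, v8 — 3 in total.
Values that change: in6, v5, v7, v8.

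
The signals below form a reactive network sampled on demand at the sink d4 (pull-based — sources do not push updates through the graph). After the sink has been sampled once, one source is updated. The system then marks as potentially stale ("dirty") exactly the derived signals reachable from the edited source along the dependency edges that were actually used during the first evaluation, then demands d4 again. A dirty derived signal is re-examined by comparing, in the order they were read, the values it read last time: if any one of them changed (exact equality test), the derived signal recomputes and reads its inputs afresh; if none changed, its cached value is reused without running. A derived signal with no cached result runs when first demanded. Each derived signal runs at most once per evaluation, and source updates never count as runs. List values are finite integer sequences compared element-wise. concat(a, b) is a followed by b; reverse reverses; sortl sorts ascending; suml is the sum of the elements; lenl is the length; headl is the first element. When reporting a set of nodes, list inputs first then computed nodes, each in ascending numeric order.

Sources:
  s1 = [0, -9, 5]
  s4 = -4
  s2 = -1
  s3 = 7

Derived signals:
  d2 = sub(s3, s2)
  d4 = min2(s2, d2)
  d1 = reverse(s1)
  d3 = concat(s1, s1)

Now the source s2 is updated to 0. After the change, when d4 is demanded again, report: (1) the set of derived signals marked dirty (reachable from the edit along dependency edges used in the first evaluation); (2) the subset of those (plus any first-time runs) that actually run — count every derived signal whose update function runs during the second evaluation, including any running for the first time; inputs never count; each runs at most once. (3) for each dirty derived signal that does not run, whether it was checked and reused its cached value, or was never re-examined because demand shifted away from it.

Initial pass — values computed on the first demand:
  d2 = sub(7, -1) = 8
  d4 = min2(-1, 8) = -1

Second demand — change propagation:
  d2: re-runs because s2 -1->0; new result 7.
  d4: re-runs because s2 -1->0; d2 8->7; new result 0.

Dirty set: d2, d4.
Run set: d2, d4 (2 run).
All dirty derived signals ended up running.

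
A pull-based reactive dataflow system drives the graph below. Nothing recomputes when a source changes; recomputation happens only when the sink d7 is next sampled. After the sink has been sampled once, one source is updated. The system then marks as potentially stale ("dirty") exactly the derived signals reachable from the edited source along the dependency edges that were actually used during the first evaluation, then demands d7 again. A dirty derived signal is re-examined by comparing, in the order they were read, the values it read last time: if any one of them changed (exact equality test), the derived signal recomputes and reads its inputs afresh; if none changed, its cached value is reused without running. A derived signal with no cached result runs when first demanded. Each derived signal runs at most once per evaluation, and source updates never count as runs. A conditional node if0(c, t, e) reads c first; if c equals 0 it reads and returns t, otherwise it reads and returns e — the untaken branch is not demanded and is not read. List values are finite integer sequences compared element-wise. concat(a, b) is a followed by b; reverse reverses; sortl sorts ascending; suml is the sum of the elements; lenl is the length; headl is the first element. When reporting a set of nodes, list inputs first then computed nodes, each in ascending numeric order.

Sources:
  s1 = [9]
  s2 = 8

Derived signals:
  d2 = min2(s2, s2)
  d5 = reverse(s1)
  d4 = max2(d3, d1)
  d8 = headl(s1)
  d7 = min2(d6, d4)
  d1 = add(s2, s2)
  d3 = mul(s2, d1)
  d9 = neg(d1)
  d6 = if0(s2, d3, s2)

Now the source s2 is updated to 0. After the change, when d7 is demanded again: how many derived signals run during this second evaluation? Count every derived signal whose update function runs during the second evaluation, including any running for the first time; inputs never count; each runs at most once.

Derived signals that run: d1, d3, d4, d6, d7 — 5 in total.

First evaluation (everything demanded from the output):
  d1 = add(8, 8) = 16
  d3 = mul(8, 16) = 128
  d4 = max2(128, 16) = 128
  d6 = if0(s2=8 -> else branch s2) = 8
  d7 = min2(8, 128) = 8

Propagation after the edit:
  d1: runs — s2 8->0; s2 8->0; result 0.
  d3: runs — s2 8->0; d1 16->0; result 0.
  d4: runs — d3 128->0; d1 16->0; result 0.
  d6: runs — s2 8->0; s2 8->0; result 0.
  d7: runs — d6 8->0; d4 128->0; result 0.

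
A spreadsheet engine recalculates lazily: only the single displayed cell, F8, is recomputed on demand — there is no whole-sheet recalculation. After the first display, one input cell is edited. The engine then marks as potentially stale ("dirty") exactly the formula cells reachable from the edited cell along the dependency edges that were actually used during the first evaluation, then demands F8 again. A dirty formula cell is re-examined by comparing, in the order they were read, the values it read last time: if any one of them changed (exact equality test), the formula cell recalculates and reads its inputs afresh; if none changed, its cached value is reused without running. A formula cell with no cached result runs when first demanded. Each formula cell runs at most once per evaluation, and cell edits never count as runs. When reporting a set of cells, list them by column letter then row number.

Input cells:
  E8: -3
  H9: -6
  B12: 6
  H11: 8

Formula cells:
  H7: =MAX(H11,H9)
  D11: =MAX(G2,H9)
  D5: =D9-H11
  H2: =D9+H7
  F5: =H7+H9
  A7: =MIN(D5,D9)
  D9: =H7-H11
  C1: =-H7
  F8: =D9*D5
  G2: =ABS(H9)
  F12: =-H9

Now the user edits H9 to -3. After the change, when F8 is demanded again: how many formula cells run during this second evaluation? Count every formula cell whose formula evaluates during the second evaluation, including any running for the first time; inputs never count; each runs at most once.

Formula cells that run: H7 — 1 in total.
Key observation: the change is absorbed at H7 — it re-runs but produces the same value, and the output's value is unchanged.

First evaluation (everything demanded from the output):
  H7 = MAX(8, -6) = 8
  D9 = 8 - 8 = 0
  D5 = 0 - 8 = -8
  F8 = 0 * -8 = 0

Propagation after the edit:
  H7: runs — H9 -6->-3; result 8 (same value as before).
  D9: checked — values it read are unchanged (H7 unchanged, H11 unchanged); reused cached 0 without running.
  D5: checked — values it read are unchanged (D9 unchanged, H11 unchanged); reused cached -8 without running.
  F8: checked — values it read are unchanged (D9 unchanged, D5 unchanged); reused cached 0 without running.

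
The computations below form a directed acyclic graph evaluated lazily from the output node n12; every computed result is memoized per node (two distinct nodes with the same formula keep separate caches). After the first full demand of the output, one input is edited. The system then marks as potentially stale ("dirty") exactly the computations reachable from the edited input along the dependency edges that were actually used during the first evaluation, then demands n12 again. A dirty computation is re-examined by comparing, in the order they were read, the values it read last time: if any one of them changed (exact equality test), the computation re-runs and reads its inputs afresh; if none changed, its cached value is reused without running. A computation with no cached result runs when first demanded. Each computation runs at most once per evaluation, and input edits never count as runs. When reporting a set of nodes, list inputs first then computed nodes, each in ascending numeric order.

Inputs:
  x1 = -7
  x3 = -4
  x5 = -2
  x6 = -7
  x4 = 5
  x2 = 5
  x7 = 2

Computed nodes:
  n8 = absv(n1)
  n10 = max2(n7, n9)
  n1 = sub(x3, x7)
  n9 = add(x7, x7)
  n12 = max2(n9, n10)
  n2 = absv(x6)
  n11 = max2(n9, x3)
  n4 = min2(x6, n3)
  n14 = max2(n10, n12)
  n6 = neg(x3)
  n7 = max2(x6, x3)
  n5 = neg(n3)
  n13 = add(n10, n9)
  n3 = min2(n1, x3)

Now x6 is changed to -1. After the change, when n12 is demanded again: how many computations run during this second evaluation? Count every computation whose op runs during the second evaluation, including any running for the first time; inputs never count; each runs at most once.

First demand of the output computes:
  n7 = max2(-7, -4) = -4
  n9 = add(2, 2) = 4
  n10 = max2(-4, 4) = 4
  n12 = max2(4, 4) = 4

After the edit, cleaning proceeds:
  n7: a read changed (x6 -7->-1) — executes, giving -1.
  n10: a read changed (n7 -4->-1) — executes, giving 4 — identical to its old value.
  n12: dirty, but its reads are unchanged (n9 unchanged, n10 unchanged); cached 4 stands.

Note the absorption at n10: it re-runs yet its value is the same, leaving the output's value untouched.

2 computations run: n7, n10.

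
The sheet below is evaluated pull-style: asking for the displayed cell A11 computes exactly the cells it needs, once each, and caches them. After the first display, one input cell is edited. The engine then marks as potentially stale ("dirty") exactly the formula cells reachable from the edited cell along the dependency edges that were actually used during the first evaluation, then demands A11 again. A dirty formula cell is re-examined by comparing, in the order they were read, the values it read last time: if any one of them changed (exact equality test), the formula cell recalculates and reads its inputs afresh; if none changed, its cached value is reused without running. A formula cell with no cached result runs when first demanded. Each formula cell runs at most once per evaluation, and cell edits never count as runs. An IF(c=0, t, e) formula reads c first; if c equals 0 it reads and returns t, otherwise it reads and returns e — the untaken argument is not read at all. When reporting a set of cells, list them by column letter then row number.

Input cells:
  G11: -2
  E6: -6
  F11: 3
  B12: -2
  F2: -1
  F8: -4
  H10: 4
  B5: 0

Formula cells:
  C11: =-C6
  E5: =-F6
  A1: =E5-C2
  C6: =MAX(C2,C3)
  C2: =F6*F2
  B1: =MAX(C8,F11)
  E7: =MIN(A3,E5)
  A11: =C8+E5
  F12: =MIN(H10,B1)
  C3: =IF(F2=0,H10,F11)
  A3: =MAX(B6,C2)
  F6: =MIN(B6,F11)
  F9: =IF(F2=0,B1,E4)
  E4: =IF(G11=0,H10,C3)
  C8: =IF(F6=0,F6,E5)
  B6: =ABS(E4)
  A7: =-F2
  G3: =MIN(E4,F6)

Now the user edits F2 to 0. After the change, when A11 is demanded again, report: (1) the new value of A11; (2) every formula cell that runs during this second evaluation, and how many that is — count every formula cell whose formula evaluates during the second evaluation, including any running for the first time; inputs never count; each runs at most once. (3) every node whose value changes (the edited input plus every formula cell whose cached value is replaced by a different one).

First demand of the output computes:
  C3 = IF(F2=0: F2=-1 -> else branch F11) = 3
  E4 = IF(G11=0: G11=-2 -> else branch C3) = 3
  B6 = ABS(3) = 3
  F6 = MIN(3, 3) = 3
  E5 = -(3) = -3
  C8 = IF(F6=0: F6=3 -> else branch E5) = -3
  A11 = -3 + -3 = -6

After the edit, cleaning proceeds:
  C3: a read changed (F2 -1->0) — executes, giving 4.
  E4: a read changed (C3 3->4) — executes, giving 4.
  B6: a read changed (E4 3->4) — executes, giving 4.
  F6: a read changed (B6 3->4) — executes, giving 3 — identical to its old value.
  E5: dirty, but its reads are unchanged (F6 unchanged); cached -3 stands.
  C8: dirty, but its reads are unchanged (F6 unchanged, E5 unchanged); cached -3 stands.
  A11: dirty, but its reads are unchanged (C8 unchanged, E5 unchanged); cached -6 stands.

Note the absorption at F6: it re-runs yet its value is the same, leaving the output's value untouched.

Demanding A11 again yields -6.
4 formula cells run: B6, C3, E4, F6.
The nodes whose values change: B6, C3, E4, F2.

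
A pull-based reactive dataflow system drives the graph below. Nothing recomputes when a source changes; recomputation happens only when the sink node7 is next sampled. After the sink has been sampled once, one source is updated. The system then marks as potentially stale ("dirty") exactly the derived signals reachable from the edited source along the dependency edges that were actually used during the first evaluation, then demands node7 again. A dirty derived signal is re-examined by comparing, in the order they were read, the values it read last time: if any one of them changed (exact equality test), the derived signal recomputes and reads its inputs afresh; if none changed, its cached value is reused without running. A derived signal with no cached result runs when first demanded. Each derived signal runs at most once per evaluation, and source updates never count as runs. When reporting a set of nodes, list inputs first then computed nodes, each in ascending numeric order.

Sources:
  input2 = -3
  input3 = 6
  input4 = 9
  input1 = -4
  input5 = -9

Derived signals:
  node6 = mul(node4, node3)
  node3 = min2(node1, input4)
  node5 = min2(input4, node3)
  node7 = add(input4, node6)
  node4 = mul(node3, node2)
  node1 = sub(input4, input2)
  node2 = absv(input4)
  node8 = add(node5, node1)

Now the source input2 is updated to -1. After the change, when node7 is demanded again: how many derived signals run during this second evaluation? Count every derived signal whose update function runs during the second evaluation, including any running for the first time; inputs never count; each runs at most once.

First evaluation (everything demanded from the output):
  node1 = sub(9, -3) = 12
  node2 = absv(9) = 9
  node3 = min2(12, 9) = 9
  node4 = mul(9, 9) = 81
  node6 = mul(81, 9) = 729
  node7 = add(9, 729) = 738

Propagation after the edit:
  node1: runs — input2 -3->-1; result 10.
  node3: runs — node1 12->10; result 9 (same value as before).
  node4: checked — values it read are unchanged (node3 unchanged, node2 unchanged); reused cached 81 without running.
  node6: checked — values it read are unchanged (node4 unchanged, node3 unchanged); reused cached 729 without running.
  node7: checked — values it read are unchanged (input4 unchanged, node6 unchanged); reused cached 738 without running.

Key observation: the change is absorbed at node3 — it re-runs but produces the same value, and the output's value is unchanged.

Derived signals that run: node1, node3 — 2 in total.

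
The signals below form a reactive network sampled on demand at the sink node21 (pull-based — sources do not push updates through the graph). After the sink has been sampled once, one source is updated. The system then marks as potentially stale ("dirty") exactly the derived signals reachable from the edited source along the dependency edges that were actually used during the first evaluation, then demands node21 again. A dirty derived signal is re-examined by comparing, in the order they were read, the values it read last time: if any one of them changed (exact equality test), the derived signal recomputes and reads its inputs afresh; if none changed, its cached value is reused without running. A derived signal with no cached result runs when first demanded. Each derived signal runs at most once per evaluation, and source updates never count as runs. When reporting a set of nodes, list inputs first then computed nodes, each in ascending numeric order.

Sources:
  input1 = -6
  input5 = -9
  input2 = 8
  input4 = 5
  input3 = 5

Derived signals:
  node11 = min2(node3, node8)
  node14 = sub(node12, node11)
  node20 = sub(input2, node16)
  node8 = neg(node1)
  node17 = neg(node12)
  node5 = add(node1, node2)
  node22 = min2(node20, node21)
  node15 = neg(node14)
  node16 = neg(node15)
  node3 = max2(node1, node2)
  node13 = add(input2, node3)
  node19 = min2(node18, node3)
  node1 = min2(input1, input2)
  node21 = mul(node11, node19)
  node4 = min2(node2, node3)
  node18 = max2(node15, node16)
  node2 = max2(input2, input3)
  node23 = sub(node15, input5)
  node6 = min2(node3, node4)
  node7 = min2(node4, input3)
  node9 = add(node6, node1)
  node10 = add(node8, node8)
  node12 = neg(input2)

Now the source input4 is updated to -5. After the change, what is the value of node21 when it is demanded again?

node21 now evaluates to 48.
The important point: nothing the output needs ever reads input4, so the edit is invisible to it.

Initial pass — values computed on the first demand:
  node1 = min2(-6, 8) = -6
  node2 = max2(8, 5) = 8
  node3 = max2(-6, 8) = 8
  node8 = neg(-6) = 6
  node11 = min2(8, 6) = 6
  node12 = neg(8) = -8
  node14 = sub(-8, 6) = -14
  node15 = neg(-14) = 14
  node16 = neg(14) = -14
  node18 = max2(14, -14) = 14
  node19 = min2(14, 8) = 8
  node21 = mul(6, 8) = 48

Second demand — change propagation:
  no demanded computation ever read input4, so the edit dirties nothing and nothing runs.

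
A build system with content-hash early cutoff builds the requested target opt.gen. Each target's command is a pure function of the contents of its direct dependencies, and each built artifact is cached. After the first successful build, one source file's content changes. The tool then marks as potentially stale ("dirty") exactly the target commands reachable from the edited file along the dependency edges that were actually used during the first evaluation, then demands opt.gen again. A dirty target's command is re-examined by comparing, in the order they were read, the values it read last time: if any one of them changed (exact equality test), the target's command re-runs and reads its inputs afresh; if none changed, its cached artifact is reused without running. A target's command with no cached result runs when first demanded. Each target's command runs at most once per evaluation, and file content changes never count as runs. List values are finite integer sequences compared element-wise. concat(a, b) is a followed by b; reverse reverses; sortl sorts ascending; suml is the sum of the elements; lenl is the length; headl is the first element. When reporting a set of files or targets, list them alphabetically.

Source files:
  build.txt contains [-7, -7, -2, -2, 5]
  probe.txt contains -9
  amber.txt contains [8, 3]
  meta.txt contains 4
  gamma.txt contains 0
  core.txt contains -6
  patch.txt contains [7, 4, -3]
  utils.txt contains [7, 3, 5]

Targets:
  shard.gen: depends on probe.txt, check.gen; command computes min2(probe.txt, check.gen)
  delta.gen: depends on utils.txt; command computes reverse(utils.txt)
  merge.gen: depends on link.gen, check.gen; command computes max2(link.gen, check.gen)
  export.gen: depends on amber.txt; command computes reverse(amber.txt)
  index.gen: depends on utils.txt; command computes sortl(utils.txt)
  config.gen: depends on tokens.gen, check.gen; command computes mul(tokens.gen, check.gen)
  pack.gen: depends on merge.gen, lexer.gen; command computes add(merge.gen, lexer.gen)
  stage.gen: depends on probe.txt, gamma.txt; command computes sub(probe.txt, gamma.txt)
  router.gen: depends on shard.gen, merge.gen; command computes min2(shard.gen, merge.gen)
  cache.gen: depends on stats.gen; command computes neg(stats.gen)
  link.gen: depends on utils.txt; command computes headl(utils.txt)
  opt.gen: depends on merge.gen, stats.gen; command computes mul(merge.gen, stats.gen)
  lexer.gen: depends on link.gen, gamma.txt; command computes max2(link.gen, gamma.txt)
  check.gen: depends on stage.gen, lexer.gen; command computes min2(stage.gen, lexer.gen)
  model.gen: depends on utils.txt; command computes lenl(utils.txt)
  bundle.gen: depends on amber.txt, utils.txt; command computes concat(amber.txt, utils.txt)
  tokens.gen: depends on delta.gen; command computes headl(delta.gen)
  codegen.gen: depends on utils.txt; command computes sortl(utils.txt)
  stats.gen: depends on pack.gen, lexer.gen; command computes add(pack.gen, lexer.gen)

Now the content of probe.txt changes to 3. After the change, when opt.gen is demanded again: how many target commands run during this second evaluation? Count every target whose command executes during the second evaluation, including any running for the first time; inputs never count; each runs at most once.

First evaluation (everything demanded from the output):
  link.gen = headl([7, 3, 5]) = 7
  lexer.gen = max2(7, 0) = 7
  stage.gen = sub(-9, 0) = -9
  check.gen = min2(-9, 7) = -9
  merge.gen = max2(7, -9) = 7
  pack.gen = add(7, 7) = 14
  stats.gen = add(14, 7) = 21
  opt.gen = mul(7, 21) = 147

Propagation after the edit:
  stage.gen: runs — probe.txt -9->3; result 3.
  check.gen: runs — stage.gen -9->3; result 3.
  merge.gen: runs — check.gen -9->3; result 7 (same value as before).
  pack.gen: checked — values it read are unchanged (merge.gen unchanged, lexer.gen unchanged); reused cached 14 without running.
  stats.gen: checked — values it read are unchanged (pack.gen unchanged, lexer.gen unchanged); reused cached 21 without running.
  opt.gen: checked — values it read are unchanged (merge.gen unchanged, stats.gen unchanged); reused cached 147 without running.

Key observation: the change is absorbed at merge.gen — it re-runs but produces the same value, and the output's value is unchanged.

Target commands that run: check.gen, merge.gen, stage.gen — 3 in total.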